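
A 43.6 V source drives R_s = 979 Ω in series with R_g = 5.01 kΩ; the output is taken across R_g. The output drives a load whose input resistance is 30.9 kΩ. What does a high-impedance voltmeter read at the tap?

V_out ≈ 35.5 V

The load sits in parallel with R_g: R_g‖R_L = (5010 × 30900) / (5010 + 30900) = 4311 Ω.
V_out = 43.6 × 4311 / (979 + 4311) = 43.6 × 4311/5290 = 35.5 V.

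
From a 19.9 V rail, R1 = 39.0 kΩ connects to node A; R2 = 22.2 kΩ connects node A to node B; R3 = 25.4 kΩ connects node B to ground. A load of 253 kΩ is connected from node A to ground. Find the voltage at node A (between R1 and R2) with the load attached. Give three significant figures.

Below node A the series string R2+R3 = 47.60 kΩ sits in parallel with the 253 kΩ load: 40.06 kΩ.
V_A = 19.9 × 40.06/(39.0 + 40.06) = 10.1 V.

V ≈ 10.1 V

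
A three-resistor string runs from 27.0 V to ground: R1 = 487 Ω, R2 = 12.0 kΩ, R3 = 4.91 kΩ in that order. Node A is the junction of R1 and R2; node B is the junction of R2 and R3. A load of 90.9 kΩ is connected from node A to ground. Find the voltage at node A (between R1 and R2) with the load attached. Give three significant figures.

Below node A the series string R2+R3 = 16910 Ω sits in parallel with the 90900 Ω load: 14260 Ω.
V_A = 27.0 × 14260/(487 + 14260) = 26.1 V.

V ≈ 26.1 V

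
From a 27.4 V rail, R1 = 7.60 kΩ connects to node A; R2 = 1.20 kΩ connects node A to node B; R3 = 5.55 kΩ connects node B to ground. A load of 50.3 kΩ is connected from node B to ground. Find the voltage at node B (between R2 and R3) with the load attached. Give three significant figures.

V ≈ 9.93 V

At node B, R3 is in parallel with the load: R3‖R_L = 4.998 kΩ.
Below node A the resistance is R2 + (R3‖R_L) = 6.198 kΩ, so V_A = 27.4 × 6.198/13.80 = 12.31 V.
Then V_B = V_A × (R3‖R_L)/(R2 + R3‖R_L) = 12.31 × 4.998/6.198 = 9.93 V.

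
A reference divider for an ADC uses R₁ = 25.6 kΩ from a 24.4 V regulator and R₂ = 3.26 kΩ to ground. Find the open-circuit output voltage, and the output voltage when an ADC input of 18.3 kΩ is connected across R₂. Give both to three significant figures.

Open-circuit: V = 24.4 × 3.26/(25.6 + 3.26) = 2.76 V.
With the load, R₂ becomes R₂‖R_L = 2.767 kΩ, so V = 24.4 × 2.767/28.37 = 2.38 V.

Unloaded: 2.76 V; loaded: 2.38 V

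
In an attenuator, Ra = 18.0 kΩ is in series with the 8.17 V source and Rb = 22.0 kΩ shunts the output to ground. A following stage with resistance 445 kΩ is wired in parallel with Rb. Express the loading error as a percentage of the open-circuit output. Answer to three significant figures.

The divider's output (Thévenin) resistance is Ra‖Rb = 9.900 kΩ.
Fractional drop under load = R_th/(R_th + R_L) = 9.900 / (9.900 + 445) = 0.02176.
So the output falls by 2.18 %.

2.18 %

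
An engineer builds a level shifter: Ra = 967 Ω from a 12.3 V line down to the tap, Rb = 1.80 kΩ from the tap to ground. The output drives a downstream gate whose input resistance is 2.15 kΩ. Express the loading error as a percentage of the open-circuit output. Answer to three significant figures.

The divider's output (Thévenin) resistance is Ra‖Rb = 629.1 Ω.
Fractional drop under load = R_th/(R_th + R_L) = 629.1 / (629.1 + 2150) = 0.2264.
So the output falls by 22.6 %.

22.6 %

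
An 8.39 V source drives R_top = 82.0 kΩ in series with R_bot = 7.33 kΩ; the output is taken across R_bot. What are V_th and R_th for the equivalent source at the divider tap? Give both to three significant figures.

V_th is the open-circuit tap voltage: 8.39 × 7.33/(82.0 + 7.33) = 0.688 V.
With the supply zeroed, R_top and R_bot appear in parallel from the tap: R_th = R_top‖R_bot = (82.0 × 7.33)/89.33 = 6.73 kΩ.

V_th = 0.688 V, R_th = 6.73 kΩ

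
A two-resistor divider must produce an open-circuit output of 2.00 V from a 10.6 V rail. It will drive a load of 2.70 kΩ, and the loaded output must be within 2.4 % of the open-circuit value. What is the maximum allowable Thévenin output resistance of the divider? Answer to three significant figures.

R_th ≤ 66.4 Ω

Loading drop = R_th/(R_th + R_L) ≤ 0.0240, so R_th ≤ R_L · ε/(1−ε) = 2.70 kΩ × 0.0240/0.9760 = 66.4 Ω.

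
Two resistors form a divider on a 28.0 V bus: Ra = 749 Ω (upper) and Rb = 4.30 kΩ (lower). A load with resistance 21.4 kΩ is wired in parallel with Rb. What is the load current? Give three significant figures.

Rb‖R_L = 3581 Ω; V_out = 28.0 × 3581/4330 = 23.16 V.
I_L = V_out / R_L = 23.16 / 21.4 kΩ = 1.08 mA.

I_L ≈ 1.08 mA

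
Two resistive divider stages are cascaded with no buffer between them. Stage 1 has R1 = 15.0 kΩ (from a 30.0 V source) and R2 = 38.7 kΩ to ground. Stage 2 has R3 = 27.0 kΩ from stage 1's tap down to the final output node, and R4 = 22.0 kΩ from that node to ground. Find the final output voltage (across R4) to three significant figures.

Stage 2 presents R3+R4 = 49.00 kΩ as a load on stage 1's tap.
Stage 1's lower leg becomes R2‖(R3+R4) = 21.62 kΩ, so V_mid = 30.0 × 21.62/36.62 = 17.71 V.
Stage 2 is itself unloaded: V_out = V_mid × R4/(R3+R4) = 17.71 × 22.0/49.00 = 7.95 V.

V_out ≈ 7.95 V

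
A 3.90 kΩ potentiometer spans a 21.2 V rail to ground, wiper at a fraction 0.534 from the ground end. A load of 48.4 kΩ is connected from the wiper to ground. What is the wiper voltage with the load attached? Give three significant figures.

The wiper splits the pot into (1−α)R = 1.817 kΩ above and αR = 2.083 kΩ below.
Lower section ‖ load = 1.997 kΩ.
V_wiper = 21.2 × 1.997/(1.817 + 1.997) = 11.1 V.

V ≈ 11.1 V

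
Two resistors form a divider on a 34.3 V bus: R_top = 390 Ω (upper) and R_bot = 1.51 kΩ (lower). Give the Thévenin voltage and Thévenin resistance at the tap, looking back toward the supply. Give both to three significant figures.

V_th is the open-circuit tap voltage: 34.3 × 1510/(390 + 1510) = 27.3 V.
With the supply zeroed, R_top and R_bot appear in parallel from the tap: R_th = R_top‖R_bot = (390 × 1510)/1900 = 310 Ω.

V_th = 27.3 V, R_th = 310 Ω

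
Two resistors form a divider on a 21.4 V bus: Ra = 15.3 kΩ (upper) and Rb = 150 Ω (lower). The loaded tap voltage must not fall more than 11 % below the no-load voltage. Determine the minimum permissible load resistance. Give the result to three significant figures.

R_L(min) ≈ 1.20 kΩ

Output resistance R_th = Ra‖Rb = (15300 × 150)/15450 = 148.5 Ω.
The fractional drop is R_th/(R_th + R_L); requiring this ≤ 0.110 gives R_L ≥ R_th(1/0.110 − 1) = 148.5 × 8.091 = 1.20 kΩ.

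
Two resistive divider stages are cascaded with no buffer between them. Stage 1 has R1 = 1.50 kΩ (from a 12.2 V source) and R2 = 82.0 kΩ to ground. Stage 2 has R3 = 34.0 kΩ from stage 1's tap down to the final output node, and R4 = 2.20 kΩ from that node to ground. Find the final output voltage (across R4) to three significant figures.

Stage 2 presents R3+R4 = 36.20 kΩ as a load on stage 1's tap.
Stage 1's lower leg becomes R2‖(R3+R4) = 25.11 kΩ, so V_mid = 12.2 × 25.11/26.61 = 11.51 V.
Stage 2 is itself unloaded: V_out = V_mid × R4/(R3+R4) = 11.51 × 2.20/36.20 = 0.700 V.

V_out ≈ 0.700 V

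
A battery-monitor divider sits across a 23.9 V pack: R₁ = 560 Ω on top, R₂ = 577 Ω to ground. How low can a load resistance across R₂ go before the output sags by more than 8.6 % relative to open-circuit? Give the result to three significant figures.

R_L(min) ≈ 3.02 kΩ

Output resistance R_th = R₁‖R₂ = (560 × 577)/1137 = 284.2 Ω.
The fractional drop is R_th/(R_th + R_L); requiring this ≤ 0.0860 gives R_L ≥ R_th(1/0.0860 − 1) = 284.2 × 10.63 = 3.02 kΩ.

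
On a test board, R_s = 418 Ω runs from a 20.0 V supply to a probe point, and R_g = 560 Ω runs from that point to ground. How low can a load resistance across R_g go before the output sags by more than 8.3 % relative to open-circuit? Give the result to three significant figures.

R_L(min) ≈ 2.64 kΩ

Output resistance R_th = R_s‖R_g = (418 × 560)/978.0 = 239.3 Ω.
The fractional drop is R_th/(R_th + R_L); requiring this ≤ 0.0830 gives R_L ≥ R_th(1/0.0830 − 1) = 239.3 × 11.05 = 2.64 kΩ.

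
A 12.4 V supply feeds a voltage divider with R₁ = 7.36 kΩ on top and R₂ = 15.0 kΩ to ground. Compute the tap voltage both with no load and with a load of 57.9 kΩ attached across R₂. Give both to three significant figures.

Unloaded: 8.32 V; loaded: 7.66 V

Open-circuit: V = 12.4 × 15.0/(7.36 + 15.0) = 8.32 V.
With the load, R₂ becomes R₂‖R_L = 11.91 kΩ, so V = 12.4 × 11.91/19.27 = 7.66 V.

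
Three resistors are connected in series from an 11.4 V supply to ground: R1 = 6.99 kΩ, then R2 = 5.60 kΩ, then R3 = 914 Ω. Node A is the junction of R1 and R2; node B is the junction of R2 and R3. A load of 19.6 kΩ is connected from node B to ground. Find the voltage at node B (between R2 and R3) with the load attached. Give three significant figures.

V ≈ 0.739 V

At node B, R3 is in parallel with the load: R3‖R_L = 873.3 Ω.
Below node A the resistance is R2 + (R3‖R_L) = 6473 Ω, so V_A = 11.4 × 6473/13460 = 5.481 V.
Then V_B = V_A × (R3‖R_L)/(R2 + R3‖R_L) = 5.481 × 873.3/6473 = 0.739 V.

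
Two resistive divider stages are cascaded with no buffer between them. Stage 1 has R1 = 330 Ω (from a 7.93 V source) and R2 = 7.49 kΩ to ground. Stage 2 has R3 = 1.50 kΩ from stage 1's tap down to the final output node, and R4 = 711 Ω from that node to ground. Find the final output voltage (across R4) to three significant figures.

Stage 2 presents R3+R4 = 2211 Ω as a load on stage 1's tap.
Stage 1's lower leg becomes R2‖(R3+R4) = 1707 Ω, so V_mid = 7.93 × 1707/2037 = 6.645 V.
Stage 2 is itself unloaded: V_out = V_mid × R4/(R3+R4) = 6.645 × 711/2211 = 2.14 V.

V_out ≈ 2.14 V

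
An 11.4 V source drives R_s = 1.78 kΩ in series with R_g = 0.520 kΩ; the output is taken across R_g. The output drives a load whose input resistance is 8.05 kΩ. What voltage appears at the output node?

The load sits in parallel with R_g: R_g‖R_L = (520 × 8050) / (520 + 8050) = 488.4 Ω.
V_out = 11.4 × 488.4 / (1780 + 488.4) = 11.4 × 488.4/2268 = 2.45 V.

V_out ≈ 2.45 V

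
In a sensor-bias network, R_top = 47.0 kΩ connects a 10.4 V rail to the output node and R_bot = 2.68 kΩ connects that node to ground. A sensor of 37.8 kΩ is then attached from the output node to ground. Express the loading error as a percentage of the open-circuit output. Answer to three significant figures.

The divider's output (Thévenin) resistance is R_top‖R_bot = 2.535 kΩ.
Fractional drop under load = R_th/(R_th + R_L) = 2.535 / (2.535 + 37.8) = 0.06286.
So the output falls by 6.29 %.

6.29 %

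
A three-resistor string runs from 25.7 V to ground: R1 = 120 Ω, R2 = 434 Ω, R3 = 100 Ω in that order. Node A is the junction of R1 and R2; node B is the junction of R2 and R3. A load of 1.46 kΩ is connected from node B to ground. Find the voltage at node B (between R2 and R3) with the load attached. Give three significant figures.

V ≈ 3.71 V

At node B, R3 is in parallel with the load: R3‖R_L = 93.59 Ω.
Below node A the resistance is R2 + (R3‖R_L) = 527.6 Ω, so V_A = 25.7 × 527.6/647.6 = 20.94 V.
Then V_B = V_A × (R3‖R_L)/(R2 + R3‖R_L) = 20.94 × 93.59/527.6 = 3.71 V.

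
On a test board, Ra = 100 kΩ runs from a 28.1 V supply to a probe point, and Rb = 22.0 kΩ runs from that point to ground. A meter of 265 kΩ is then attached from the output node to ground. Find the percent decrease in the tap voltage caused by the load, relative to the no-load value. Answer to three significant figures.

The divider's output (Thévenin) resistance is Ra‖Rb = 18.03 kΩ.
Fractional drop under load = R_th/(R_th + R_L) = 18.03 / (18.03 + 265) = 0.06371.
So the output falls by 6.37 %.

6.37 %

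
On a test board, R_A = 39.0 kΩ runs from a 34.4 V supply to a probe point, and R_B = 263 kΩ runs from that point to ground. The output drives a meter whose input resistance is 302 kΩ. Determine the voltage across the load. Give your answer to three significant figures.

V_out ≈ 26.9 V

The load sits in parallel with R_B: R_B‖R_L = (263 × 302) / (263 + 302) = 140.6 kΩ.
V_out = 34.4 × 140.6 / (39.0 + 140.6) = 34.4 × 140.6/179.6 = 26.9 V.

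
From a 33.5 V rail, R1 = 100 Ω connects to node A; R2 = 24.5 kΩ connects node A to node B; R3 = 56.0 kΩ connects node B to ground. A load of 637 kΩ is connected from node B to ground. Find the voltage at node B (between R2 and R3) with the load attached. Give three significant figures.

At node B, R3 is in parallel with the load: R3‖R_L = 51470 Ω.
Below node A the resistance is R2 + (R3‖R_L) = 75970 Ω, so V_A = 33.5 × 75970/76070 = 33.46 V.
Then V_B = V_A × (R3‖R_L)/(R2 + R3‖R_L) = 33.46 × 51470/75970 = 22.7 V.

V ≈ 22.7 V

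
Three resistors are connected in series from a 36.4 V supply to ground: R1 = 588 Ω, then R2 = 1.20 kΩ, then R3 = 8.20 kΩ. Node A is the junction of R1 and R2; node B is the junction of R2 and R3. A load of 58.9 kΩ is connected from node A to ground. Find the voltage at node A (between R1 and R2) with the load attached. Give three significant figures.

Below node A the series string R2+R3 = 9400 Ω sits in parallel with the 58900 Ω load: 8106 Ω.
V_A = 36.4 × 8106/(588 + 8106) = 33.9 V.

V ≈ 33.9 V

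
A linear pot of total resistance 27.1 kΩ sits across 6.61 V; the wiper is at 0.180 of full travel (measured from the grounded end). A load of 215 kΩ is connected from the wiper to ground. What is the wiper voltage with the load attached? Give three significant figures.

V ≈ 1.17 V

The wiper splits the pot into (1−α)R = 22.22 kΩ above and αR = 4.878 kΩ below.
Lower section ‖ load = 4.770 kΩ.
V_wiper = 6.61 × 4.770/(22.22 + 4.770) = 1.17 V.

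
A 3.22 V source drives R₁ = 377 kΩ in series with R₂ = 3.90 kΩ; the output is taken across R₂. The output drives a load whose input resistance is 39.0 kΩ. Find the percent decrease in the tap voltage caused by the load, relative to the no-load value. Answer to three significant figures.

9.01 %

Unloaded V = 3.22 × 3.90/380.9 = 0.032969 V.
Loaded: R₂‖R_L = 3.545 kΩ, giving V = 3.22 × 3.545/380.5 = 0.030000 V.
Drop = (0.032969 − 0.030000) / 0.032969 = 9.01 %.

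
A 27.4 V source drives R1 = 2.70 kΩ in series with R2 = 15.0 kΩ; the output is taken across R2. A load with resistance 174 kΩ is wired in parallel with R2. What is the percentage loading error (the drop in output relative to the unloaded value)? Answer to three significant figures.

The divider's output (Thévenin) resistance is R1‖R2 = 2.288 kΩ.
Fractional drop under load = R_th/(R_th + R_L) = 2.288 / (2.288 + 174) = 0.01298.
So the output falls by 1.30 %.

1.30 %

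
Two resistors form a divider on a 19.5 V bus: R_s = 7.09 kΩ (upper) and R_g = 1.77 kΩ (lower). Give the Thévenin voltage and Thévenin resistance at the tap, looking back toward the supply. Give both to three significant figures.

V_th = 3.90 V, R_th = 1.42 kΩ

V_th is the open-circuit tap voltage: 19.5 × 1.77/(7.09 + 1.77) = 3.90 V.
With the supply zeroed, R_s and R_g appear in parallel from the tap: R_th = R_s‖R_g = (7.09 × 1.77)/8.860 = 1.42 kΩ.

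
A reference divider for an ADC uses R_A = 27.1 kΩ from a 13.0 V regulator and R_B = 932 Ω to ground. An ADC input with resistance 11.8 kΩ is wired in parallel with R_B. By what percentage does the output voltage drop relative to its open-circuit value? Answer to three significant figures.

7.09 %

The divider's output (Thévenin) resistance is R_A‖R_B = 901.0 Ω.
Fractional drop under load = R_th/(R_th + R_L) = 901.0 / (901.0 + 11800) = 0.07094.
So the output falls by 7.09 %.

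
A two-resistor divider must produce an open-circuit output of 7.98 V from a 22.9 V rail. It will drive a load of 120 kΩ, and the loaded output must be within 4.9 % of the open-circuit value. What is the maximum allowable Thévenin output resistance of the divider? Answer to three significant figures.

R_th ≤ 6.18 kΩ

Loading drop = R_th/(R_th + R_L) ≤ 0.0490, so R_th ≤ R_L · ε/(1−ε) = 120 kΩ × 0.0490/0.9510 = 6.18 kΩ.
(Any R1, R2 with R2/(R1+R2) = 0.348 and R1‖R2 ≤ 6.18 kΩ will meet the spec.)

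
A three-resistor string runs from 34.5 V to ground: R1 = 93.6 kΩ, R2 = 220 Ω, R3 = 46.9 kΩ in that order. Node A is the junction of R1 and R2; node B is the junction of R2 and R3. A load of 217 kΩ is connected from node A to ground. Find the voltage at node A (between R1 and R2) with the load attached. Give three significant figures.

V ≈ 10.1 V

Below node A the series string R2+R3 = 47120 Ω sits in parallel with the 217000 Ω load: 38710 Ω.
V_A = 34.5 × 38710/(93600 + 38710) = 10.1 V.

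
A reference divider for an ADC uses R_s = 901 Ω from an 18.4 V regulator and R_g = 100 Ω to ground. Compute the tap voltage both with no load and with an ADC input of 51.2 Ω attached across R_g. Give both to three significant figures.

Unloaded: 1.84 V; loaded: 0.666 V

Open-circuit: V = 18.4 × 100/(901 + 100) = 1.84 V.
With the load, R_g becomes R_g‖R_L = 33.86 Ω, so V = 18.4 × 33.86/934.9 = 0.666 V.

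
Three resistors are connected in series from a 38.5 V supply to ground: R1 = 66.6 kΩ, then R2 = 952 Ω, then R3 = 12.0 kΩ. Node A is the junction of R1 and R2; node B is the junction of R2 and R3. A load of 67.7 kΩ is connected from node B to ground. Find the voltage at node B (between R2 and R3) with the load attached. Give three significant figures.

V ≈ 5.05 V

At node B, R3 is in parallel with the load: R3‖R_L = 10190 Ω.
Below node A the resistance is R2 + (R3‖R_L) = 11150 Ω, so V_A = 38.5 × 11150/77750 = 5.519 V.
Then V_B = V_A × (R3‖R_L)/(R2 + R3‖R_L) = 5.519 × 10190/11150 = 5.05 V.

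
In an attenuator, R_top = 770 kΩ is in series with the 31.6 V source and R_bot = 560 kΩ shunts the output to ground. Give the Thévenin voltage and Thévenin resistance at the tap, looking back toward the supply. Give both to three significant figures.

V_th = 13.3 V, R_th = 324 kΩ

V_th is the open-circuit tap voltage: 31.6 × 560/(770 + 560) = 13.3 V.
With the supply zeroed, R_top and R_bot appear in parallel from the tap: R_th = R_top‖R_bot = (770 × 560)/1330 = 324 kΩ.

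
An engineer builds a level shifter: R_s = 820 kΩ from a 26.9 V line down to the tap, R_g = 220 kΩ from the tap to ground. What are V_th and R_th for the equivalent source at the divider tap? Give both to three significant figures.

V_th = 5.69 V, R_th = 173 kΩ

V_th is the open-circuit tap voltage: 26.9 × 220/(820 + 220) = 5.69 V.
With the supply zeroed, R_s and R_g appear in parallel from the tap: R_th = R_s‖R_g = (820 × 220)/1040 = 173 kΩ.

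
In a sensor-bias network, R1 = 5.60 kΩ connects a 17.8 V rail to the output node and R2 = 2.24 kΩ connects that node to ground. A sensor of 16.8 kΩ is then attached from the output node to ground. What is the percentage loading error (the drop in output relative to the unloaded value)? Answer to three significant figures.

Unloaded V = 17.8 × 2.24/7.840 = 5.0857 V.
Loaded: R2‖R_L = 1.976 kΩ, giving V = 17.8 × 1.976/7.576 = 4.6435 V.
Drop = (5.0857 − 4.6435) / 5.0857 = 8.70 %.

8.70 %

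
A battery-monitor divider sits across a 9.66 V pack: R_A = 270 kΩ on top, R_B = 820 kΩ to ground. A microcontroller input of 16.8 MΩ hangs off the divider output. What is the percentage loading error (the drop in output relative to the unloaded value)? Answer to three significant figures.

1.19 %

The divider's output (Thévenin) resistance is R_A‖R_B = 203.1 kΩ.
Fractional drop under load = R_th/(R_th + R_L) = 203.1 / (203.1 + 16800) = 0.01195.
So the output falls by 1.19 %.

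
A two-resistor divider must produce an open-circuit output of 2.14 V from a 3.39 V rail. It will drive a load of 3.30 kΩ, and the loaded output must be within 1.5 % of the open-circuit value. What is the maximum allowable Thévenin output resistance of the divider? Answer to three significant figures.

R_th ≤ 50.3 Ω

Loading drop = R_th/(R_th + R_L) ≤ 0.0150, so R_th ≤ R_L · ε/(1−ε) = 3.30 kΩ × 0.0150/0.9850 = 50.3 Ω.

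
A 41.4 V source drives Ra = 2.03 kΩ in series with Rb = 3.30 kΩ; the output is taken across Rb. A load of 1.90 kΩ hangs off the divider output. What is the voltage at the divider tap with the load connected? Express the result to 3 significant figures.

The load sits in parallel with Rb: Rb‖R_L = (3.30 × 1.90) / (3.30 + 1.90) = 1.206 kΩ.
V_out = 41.4 × 1.206 / (2.03 + 1.206) = 41.4 × 1.206/3.236 = 15.4 V.
(Unloaded it would have been 25.6 V.)

V_out ≈ 15.4 V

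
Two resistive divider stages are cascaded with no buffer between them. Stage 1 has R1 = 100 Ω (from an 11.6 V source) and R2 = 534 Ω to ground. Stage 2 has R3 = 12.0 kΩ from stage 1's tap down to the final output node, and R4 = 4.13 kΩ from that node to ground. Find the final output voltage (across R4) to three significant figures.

Stage 2 presents R3+R4 = 16130 Ω as a load on stage 1's tap.
Stage 1's lower leg becomes R2‖(R3+R4) = 516.9 Ω, so V_mid = 11.6 × 516.9/616.9 = 9.720 V.
Stage 2 is itself unloaded: V_out = V_mid × R4/(R3+R4) = 9.720 × 4130/16130 = 2.49 V.

V_out ≈ 2.49 V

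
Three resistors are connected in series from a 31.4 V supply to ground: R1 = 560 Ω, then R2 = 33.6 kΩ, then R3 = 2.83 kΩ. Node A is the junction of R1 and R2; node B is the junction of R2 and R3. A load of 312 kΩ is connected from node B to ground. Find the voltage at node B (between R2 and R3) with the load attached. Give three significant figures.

At node B, R3 is in parallel with the load: R3‖R_L = 2805 Ω.
Below node A the resistance is R2 + (R3‖R_L) = 36400 Ω, so V_A = 31.4 × 36400/36960 = 30.92 V.
Then V_B = V_A × (R3‖R_L)/(R2 + R3‖R_L) = 30.92 × 2805/36400 = 2.38 V.

V ≈ 2.38 V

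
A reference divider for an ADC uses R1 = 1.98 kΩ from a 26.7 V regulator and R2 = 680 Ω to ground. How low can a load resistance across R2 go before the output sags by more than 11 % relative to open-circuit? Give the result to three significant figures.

R_L(min) ≈ 4.10 kΩ

Output resistance R_th = R1‖R2 = (1980 × 680)/2660 = 506.2 Ω.
The fractional drop is R_th/(R_th + R_L); requiring this ≤ 0.110 gives R_L ≥ R_th(1/0.110 − 1) = 506.2 × 8.091 = 4.10 kΩ.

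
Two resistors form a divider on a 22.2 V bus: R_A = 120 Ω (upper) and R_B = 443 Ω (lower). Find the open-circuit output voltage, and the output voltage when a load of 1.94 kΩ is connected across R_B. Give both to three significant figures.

Open-circuit: V = 22.2 × 443/(120 + 443) = 17.5 V.
With the load, R_B becomes R_B‖R_L = 360.6 Ω, so V = 22.2 × 360.6/480.6 = 16.7 V.

Unloaded: 17.5 V; loaded: 16.7 V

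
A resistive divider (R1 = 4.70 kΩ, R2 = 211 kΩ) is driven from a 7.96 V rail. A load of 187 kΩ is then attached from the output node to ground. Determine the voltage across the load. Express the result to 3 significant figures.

V_out ≈ 7.60 V

The load sits in parallel with R2: R2‖R_L = (211 × 187) / (211 + 187) = 99.14 kΩ.
V_out = 7.96 × 99.14 / (4.70 + 99.14) = 7.96 × 99.14/103.8 = 7.60 V.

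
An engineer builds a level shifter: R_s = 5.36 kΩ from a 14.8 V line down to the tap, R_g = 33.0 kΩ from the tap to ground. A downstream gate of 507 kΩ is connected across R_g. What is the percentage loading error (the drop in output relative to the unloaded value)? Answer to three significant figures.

0.901 %

The divider's output (Thévenin) resistance is R_s‖R_g = 4.611 kΩ.
Fractional drop under load = R_th/(R_th + R_L) = 4.611 / (4.611 + 507) = 0.009013.
So the output falls by 0.901 %.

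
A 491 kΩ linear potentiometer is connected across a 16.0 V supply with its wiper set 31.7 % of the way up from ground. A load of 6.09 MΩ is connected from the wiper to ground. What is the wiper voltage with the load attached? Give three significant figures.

The wiper splits the pot into (1−α)R = 335.4 kΩ above and αR = 155.6 kΩ below.
Lower section ‖ load = 151.8 kΩ.
V_wiper = 16.0 × 151.8/(335.4 + 151.8) = 4.98 V.

V ≈ 4.98 V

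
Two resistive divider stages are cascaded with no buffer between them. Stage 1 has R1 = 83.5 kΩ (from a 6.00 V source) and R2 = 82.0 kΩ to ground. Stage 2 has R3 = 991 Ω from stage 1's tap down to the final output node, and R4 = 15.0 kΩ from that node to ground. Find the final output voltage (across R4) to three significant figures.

Stage 2 presents R3+R4 = 15990 Ω as a load on stage 1's tap.
Stage 1's lower leg becomes R2‖(R3+R4) = 13380 Ω, so V_mid = 6.00 × 13380/96880 = 0.8287 V.
Stage 2 is itself unloaded: V_out = V_mid × R4/(R3+R4) = 0.8287 × 15000/15990 = 0.777 V.

V_out ≈ 0.777 V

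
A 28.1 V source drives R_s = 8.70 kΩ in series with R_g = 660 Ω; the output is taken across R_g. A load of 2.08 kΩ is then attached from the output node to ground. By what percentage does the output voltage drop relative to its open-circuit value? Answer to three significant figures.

22.8 %

The divider's output (Thévenin) resistance is R_s‖R_g = 613.5 Ω.
Fractional drop under load = R_th/(R_th + R_L) = 613.5 / (613.5 + 2080) = 0.2278.
So the output falls by 22.8 %.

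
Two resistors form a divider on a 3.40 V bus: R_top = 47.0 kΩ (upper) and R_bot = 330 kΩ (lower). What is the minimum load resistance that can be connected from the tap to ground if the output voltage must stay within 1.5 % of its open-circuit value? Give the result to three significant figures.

R_L(min) ≈ 2.70 MΩ

Output resistance R_th = R_top‖R_bot = (47.0 × 330)/377.0 = 41.14 kΩ.
The fractional drop is R_th/(R_th + R_L); requiring this ≤ 0.0150 gives R_L ≥ R_th(1/0.0150 − 1) = 41.14 × 65.67 = 2.70 MΩ.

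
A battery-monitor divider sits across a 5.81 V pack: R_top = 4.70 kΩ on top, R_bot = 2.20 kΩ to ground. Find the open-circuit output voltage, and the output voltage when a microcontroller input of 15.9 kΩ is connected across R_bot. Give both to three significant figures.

Unloaded: 1.85 V; loaded: 1.69 V

Open-circuit: V = 5.81 × 2.20/(4.70 + 2.20) = 1.85 V.
With the load, R_bot becomes R_bot‖R_L = 1.933 kΩ, so V = 5.81 × 1.933/6.633 = 1.69 V.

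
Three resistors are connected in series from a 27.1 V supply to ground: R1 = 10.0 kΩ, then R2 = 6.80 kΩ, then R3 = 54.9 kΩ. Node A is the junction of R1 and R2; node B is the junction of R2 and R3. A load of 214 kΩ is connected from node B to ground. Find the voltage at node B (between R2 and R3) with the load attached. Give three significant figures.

V ≈ 19.6 V

At node B, R3 is in parallel with the load: R3‖R_L = 43.69 kΩ.
Below node A the resistance is R2 + (R3‖R_L) = 50.49 kΩ, so V_A = 27.1 × 50.49/60.49 = 22.62 V.
Then V_B = V_A × (R3‖R_L)/(R2 + R3‖R_L) = 22.62 × 43.69/50.49 = 19.6 V.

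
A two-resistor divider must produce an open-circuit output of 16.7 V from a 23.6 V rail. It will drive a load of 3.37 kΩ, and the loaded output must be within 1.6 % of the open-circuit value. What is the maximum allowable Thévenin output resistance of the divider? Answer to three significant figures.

Loading drop = R_th/(R_th + R_L) ≤ 0.0160, so R_th ≤ R_L · ε/(1−ε) = 3.37 kΩ × 0.0160/0.9840 = 54.8 Ω.
(Any R1, R2 with R2/(R1+R2) = 0.708 and R1‖R2 ≤ 54.8 Ω will meet the spec.)

R_th ≤ 54.8 Ω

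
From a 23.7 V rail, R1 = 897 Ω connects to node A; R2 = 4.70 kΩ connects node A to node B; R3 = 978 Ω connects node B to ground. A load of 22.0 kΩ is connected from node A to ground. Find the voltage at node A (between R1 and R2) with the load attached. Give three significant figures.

Below node A the series string R2+R3 = 5678 Ω sits in parallel with the 22000 Ω load: 4513 Ω.
V_A = 23.7 × 4513/(897 + 4513) = 19.8 V.

V ≈ 19.8 V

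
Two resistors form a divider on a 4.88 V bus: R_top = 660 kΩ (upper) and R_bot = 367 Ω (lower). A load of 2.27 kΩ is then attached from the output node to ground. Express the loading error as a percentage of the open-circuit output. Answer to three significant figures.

Unloaded V = 4.88 × 367/660400 = 0.0027121 V.
Loaded: R_bot‖R_L = 315.9 Ω, giving V = 4.88 × 315.9/660300 = 0.0023348 V.
Drop = (0.0027121 − 0.0023348) / 0.0027121 = 13.9 %.

13.9 %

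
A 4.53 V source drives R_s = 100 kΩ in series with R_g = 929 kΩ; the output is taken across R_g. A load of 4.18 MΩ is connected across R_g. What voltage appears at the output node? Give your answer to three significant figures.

V_out ≈ 4.00 V

The load sits in parallel with R_g: R_g‖R_L = (929 × 4180) / (929 + 4180) = 760.1 kΩ.
V_out = 4.53 × 760.1 / (100 + 760.1) = 4.53 × 760.1/860.1 = 4.00 V.
(Unloaded it would have been 4.09 V.)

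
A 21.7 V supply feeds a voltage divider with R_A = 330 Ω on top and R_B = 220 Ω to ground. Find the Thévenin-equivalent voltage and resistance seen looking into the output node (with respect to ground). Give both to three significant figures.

V_th is the open-circuit tap voltage: 21.7 × 220/(330 + 220) = 8.68 V.
With the supply zeroed, R_A and R_B appear in parallel from the tap: R_th = R_A‖R_B = (330 × 220)/550.0 = 132 Ω.

V_th = 8.68 V, R_th = 132 Ω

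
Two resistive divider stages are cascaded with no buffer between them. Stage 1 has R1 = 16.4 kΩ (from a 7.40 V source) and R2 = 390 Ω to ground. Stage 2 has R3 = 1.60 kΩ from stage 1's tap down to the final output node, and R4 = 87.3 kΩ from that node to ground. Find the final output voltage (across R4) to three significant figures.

Stage 2 presents R3+R4 = 88900 Ω as a load on stage 1's tap.
Stage 1's lower leg becomes R2‖(R3+R4) = 388.3 Ω, so V_mid = 7.40 × 388.3/16790 = 0.1712 V.
Stage 2 is itself unloaded: V_out = V_mid × R4/(R3+R4) = 0.1712 × 87300/88900 = 0.168 V.

V_out ≈ 0.168 V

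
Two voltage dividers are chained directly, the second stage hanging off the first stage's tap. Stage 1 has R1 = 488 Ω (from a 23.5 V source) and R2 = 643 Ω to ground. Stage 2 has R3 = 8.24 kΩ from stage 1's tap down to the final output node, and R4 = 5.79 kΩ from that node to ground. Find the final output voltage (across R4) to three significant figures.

V_out ≈ 5.41 V

Stage 2 presents R3+R4 = 14030 Ω as a load on stage 1's tap.
Stage 1's lower leg becomes R2‖(R3+R4) = 614.8 Ω, so V_mid = 23.5 × 614.8/1103 = 13.10 V.
Stage 2 is itself unloaded: V_out = V_mid × R4/(R3+R4) = 13.10 × 5790/14030 = 5.41 V.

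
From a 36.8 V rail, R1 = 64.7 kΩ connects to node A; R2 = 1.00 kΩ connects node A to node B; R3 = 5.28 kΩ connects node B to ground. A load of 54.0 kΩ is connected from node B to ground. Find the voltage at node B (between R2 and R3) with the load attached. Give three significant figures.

At node B, R3 is in parallel with the load: R3‖R_L = 4.810 kΩ.
Below node A the resistance is R2 + (R3‖R_L) = 5.810 kΩ, so V_A = 36.8 × 5.810/70.51 = 3.032 V.
Then V_B = V_A × (R3‖R_L)/(R2 + R3‖R_L) = 3.032 × 4.810/5.810 = 2.51 V.

V ≈ 2.51 V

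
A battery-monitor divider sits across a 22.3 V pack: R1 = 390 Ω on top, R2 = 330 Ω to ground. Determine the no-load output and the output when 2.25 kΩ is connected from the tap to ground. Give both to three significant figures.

Open-circuit: V = 22.3 × 330/(390 + 330) = 10.2 V.
With the load, R2 becomes R2‖R_L = 287.8 Ω, so V = 22.3 × 287.8/677.8 = 9.47 V.

Unloaded: 10.2 V; loaded: 9.47 V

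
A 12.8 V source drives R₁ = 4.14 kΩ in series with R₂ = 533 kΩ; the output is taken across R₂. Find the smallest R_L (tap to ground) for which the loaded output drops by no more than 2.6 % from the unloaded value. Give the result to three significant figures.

Output resistance R_th = R₁‖R₂ = (4.14 × 533)/537.1 = 4.108 kΩ.
The fractional drop is R_th/(R_th + R_L); requiring this ≤ 0.0260 gives R_L ≥ R_th(1/0.0260 − 1) = 4.108 × 37.46 = 154 kΩ.

R_L(min) ≈ 154 kΩ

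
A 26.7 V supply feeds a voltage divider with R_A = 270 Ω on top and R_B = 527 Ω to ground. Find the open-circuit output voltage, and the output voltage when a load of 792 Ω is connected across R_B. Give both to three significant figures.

Open-circuit: V = 26.7 × 527/(270 + 527) = 17.7 V.
With the load, R_B becomes R_B‖R_L = 316.4 Ω, so V = 26.7 × 316.4/586.4 = 14.4 V.

Unloaded: 17.7 V; loaded: 14.4 V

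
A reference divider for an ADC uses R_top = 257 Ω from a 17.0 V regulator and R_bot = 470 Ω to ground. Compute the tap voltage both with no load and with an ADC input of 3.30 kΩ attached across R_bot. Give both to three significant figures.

Unloaded: 11.0 V; loaded: 10.5 V

Open-circuit: V = 17.0 × 470/(257 + 470) = 11.0 V.
With the load, R_bot becomes R_bot‖R_L = 411.4 Ω, so V = 17.0 × 411.4/668.4 = 10.5 V.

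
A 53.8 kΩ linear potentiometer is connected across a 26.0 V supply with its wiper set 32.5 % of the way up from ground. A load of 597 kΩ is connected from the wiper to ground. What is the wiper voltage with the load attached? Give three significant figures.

The wiper splits the pot into (1−α)R = 36.31 kΩ above and αR = 17.48 kΩ below.
Lower section ‖ load = 16.99 kΩ.
V_wiper = 26.0 × 16.99/(36.31 + 16.99) = 8.29 V.

V ≈ 8.29 V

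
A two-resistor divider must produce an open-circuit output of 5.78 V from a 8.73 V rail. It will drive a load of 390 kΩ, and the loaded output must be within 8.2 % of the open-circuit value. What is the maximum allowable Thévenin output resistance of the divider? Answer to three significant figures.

R_th ≤ 34.8 kΩ

Loading drop = R_th/(R_th + R_L) ≤ 0.0820, so R_th ≤ R_L · ε/(1−ε) = 390 kΩ × 0.0820/0.9180 = 34.8 kΩ.
(Any R1, R2 with R2/(R1+R2) = 0.662 and R1‖R2 ≤ 34.8 kΩ will meet the spec.)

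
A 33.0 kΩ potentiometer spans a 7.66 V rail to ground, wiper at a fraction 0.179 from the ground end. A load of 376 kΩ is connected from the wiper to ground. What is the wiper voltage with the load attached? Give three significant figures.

V ≈ 1.35 V

The wiper splits the pot into (1−α)R = 27.09 kΩ above and αR = 5.907 kΩ below.
Lower section ‖ load = 5.816 kΩ.
V_wiper = 7.66 × 5.816/(27.09 + 5.816) = 1.35 V.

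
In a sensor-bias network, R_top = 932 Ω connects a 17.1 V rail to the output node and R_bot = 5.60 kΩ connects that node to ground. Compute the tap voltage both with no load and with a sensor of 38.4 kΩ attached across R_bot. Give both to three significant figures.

Unloaded: 14.7 V; loaded: 14.4 V

Open-circuit: V = 17.1 × 5600/(932 + 5600) = 14.7 V.
With the load, R_bot becomes R_bot‖R_L = 4887 Ω, so V = 17.1 × 4887/5819 = 14.4 V.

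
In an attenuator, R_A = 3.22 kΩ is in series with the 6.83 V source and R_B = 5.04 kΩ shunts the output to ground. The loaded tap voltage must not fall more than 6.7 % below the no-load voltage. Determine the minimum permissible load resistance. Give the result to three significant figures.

R_L(min) ≈ 27.4 kΩ

Output resistance R_th = R_A‖R_B = (3.22 × 5.04)/8.260 = 1.965 kΩ.
The fractional drop is R_th/(R_th + R_L); requiring this ≤ 0.0670 gives R_L ≥ R_th(1/0.0670 − 1) = 1.965 × 13.93 = 27.4 kΩ.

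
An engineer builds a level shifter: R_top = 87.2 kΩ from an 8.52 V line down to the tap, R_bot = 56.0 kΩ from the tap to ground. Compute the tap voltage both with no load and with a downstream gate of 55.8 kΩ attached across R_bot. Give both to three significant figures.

Unloaded: 3.33 V; loaded: 2.07 V

Open-circuit: V = 8.52 × 56.0/(87.2 + 56.0) = 3.33 V.
With the load, R_bot becomes R_bot‖R_L = 27.95 kΩ, so V = 8.52 × 27.95/115.1 = 2.07 V.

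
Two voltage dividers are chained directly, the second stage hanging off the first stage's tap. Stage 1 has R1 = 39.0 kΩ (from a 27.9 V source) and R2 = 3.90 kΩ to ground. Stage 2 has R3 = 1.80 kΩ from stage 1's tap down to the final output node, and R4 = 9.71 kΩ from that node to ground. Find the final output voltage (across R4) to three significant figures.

V_out ≈ 1.64 V

Stage 2 presents R3+R4 = 11.51 kΩ as a load on stage 1's tap.
Stage 1's lower leg becomes R2‖(R3+R4) = 2.913 kΩ, so V_mid = 27.9 × 2.913/41.91 = 1.939 V.
Stage 2 is itself unloaded: V_out = V_mid × R4/(R3+R4) = 1.939 × 9.71/11.51 = 1.64 V.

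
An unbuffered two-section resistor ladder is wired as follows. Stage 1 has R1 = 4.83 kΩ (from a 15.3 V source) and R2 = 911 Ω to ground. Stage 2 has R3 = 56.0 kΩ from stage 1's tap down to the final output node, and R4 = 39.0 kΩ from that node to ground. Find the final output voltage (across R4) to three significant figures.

Stage 2 presents R3+R4 = 95000 Ω as a load on stage 1's tap.
Stage 1's lower leg becomes R2‖(R3+R4) = 902.3 Ω, so V_mid = 15.3 × 902.3/5732 = 2.408 V.
Stage 2 is itself unloaded: V_out = V_mid × R4/(R3+R4) = 2.408 × 39000/95000 = 0.989 V.

V_out ≈ 0.989 V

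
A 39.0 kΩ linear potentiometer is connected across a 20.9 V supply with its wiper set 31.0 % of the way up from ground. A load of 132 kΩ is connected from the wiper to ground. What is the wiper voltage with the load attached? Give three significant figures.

The wiper splits the pot into (1−α)R = 26.91 kΩ above and αR = 12.09 kΩ below.
Lower section ‖ load = 11.08 kΩ.
V_wiper = 20.9 × 11.08/(26.91 + 11.08) = 6.09 V.

V ≈ 6.09 V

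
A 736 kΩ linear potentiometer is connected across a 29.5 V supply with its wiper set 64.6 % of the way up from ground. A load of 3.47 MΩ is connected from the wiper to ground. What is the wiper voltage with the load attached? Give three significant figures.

The wiper splits the pot into (1−α)R = 260.5 kΩ above and αR = 475.5 kΩ below.
Lower section ‖ load = 418.2 kΩ.
V_wiper = 29.5 × 418.2/(260.5 + 418.2) = 18.2 V.

V ≈ 18.2 V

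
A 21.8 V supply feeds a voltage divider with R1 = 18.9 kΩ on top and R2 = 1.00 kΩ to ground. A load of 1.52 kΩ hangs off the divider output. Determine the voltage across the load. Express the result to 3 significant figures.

V_out ≈ 0.674 V

The load sits in parallel with R2: R2‖R_L = (1.00 × 1.52) / (1.00 + 1.52) = 0.6032 kΩ.
V_out = 21.8 × 0.6032 / (18.9 + 0.6032) = 21.8 × 0.6032/19.50 = 0.674 V.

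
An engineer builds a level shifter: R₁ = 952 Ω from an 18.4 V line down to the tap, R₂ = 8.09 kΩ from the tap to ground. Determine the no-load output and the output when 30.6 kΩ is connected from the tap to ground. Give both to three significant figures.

Unloaded: 16.5 V; loaded: 16.0 V

Open-circuit: V = 18.4 × 8090/(952 + 8090) = 16.5 V.
With the load, R₂ becomes R₂‖R_L = 6398 Ω, so V = 18.4 × 6398/7350 = 16.0 V.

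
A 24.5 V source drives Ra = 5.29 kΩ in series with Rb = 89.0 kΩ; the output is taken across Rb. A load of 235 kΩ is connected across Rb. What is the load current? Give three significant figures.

Rb‖R_L = 64.55 kΩ; V_out = 24.5 × 64.55/69.84 = 22.64 V.
I_L = V_out / R_L = 22.64 / 235 kΩ = 0.0964 mA.

I_L ≈ 0.0964 mA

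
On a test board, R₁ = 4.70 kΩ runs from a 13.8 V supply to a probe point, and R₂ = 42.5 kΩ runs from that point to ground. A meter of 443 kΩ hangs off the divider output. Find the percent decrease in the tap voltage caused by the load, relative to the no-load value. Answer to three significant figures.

The divider's output (Thévenin) resistance is R₁‖R₂ = 4.232 kΩ.
Fractional drop under load = R_th/(R_th + R_L) = 4.232 / (4.232 + 443) = 0.009463.
So the output falls by 0.946 %.

0.946 %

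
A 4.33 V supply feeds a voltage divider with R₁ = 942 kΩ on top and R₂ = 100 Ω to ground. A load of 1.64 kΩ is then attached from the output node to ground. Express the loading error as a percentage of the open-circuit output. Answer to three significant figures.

The divider's output (Thévenin) resistance is R₁‖R₂ = 99.99 Ω.
Fractional drop under load = R_th/(R_th + R_L) = 99.99 / (99.99 + 1640) = 0.05747.
So the output falls by 5.75 %.

5.75 %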